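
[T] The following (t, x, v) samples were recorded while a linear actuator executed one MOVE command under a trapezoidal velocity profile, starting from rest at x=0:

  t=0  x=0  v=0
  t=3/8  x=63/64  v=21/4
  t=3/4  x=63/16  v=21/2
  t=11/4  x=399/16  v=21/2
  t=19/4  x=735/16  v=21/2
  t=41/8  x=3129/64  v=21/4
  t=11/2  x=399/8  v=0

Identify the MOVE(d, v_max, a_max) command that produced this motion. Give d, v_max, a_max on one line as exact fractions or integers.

final state: t=11/2, x=399/8, v=0 → d = 399/8
a_max = (21/4−0)/(3/8−0) = 14
max v = 21/2 over t∈[3/4,19/4] → v_max = 21/2
check: 21/2·(3/4+4) = 399/8 ✓

d=399/8 v_max=21/2 a_max=14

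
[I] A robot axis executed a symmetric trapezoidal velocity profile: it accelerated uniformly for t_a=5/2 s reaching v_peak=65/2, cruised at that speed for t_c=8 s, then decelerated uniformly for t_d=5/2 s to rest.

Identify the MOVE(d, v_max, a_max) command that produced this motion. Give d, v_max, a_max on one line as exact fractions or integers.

d=1365/4 v_max=65/2 a_max=13

a_max = (65/2)/(5/2) = 13
d_a = ½·65/2·5/2 = 325/8; d_c = 65/2·8 = 260
d = 2·325/8 + 260 = 1365/4
t_c = 8 > 0 so v_max = 65/2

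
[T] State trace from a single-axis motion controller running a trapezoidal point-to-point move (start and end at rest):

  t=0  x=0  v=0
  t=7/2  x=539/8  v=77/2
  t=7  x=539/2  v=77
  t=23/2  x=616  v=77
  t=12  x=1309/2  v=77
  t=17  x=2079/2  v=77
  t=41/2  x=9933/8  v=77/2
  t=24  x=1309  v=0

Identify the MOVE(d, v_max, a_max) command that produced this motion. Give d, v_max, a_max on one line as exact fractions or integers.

final state: t=24, x=1309, v=0 → d = 1309
a_max = (77/2−0)/(7/2−0) = 11
max v = 77 over t∈[7,17] → v_max = 77
check: 77·(7+10) = 1309 ✓

d=1309 v_max=77 a_max=11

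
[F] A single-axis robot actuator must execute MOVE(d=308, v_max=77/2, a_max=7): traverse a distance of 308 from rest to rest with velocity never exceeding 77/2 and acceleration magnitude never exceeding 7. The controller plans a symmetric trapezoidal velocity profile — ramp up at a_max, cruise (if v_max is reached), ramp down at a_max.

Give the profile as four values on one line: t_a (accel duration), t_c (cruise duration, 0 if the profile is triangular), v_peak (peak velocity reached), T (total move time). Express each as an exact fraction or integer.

t_a=11/2 t_c=5/2 v_peak=77/2 T=27/2

vₘ²/aₘ = (77/2)²/7 = 847/4
308 ≥ 847/4 so v_max reached
t_a = (77/2)/7 = 11/2; v_peak = 77/2
d_cruise = 308 − 847/4 = 385/4; t_c = (385/4)/(77/2) = 5/2
T = 2·11/2 + 5/2 = 27/2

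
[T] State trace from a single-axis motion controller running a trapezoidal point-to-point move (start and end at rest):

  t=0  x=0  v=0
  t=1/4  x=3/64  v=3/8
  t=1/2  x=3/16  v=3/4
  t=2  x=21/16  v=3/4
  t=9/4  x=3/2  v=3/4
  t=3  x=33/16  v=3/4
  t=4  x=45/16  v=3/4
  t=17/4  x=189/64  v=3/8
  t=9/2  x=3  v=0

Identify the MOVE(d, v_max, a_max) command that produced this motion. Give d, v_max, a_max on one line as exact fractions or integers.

d=3 v_max=3/4 a_max=3/2

final state: t=9/2, x=3, v=0 → d = 3
a_max = (3/8−0)/(1/4−0) = 3/2
max v = 3/4 over t∈[1/2,4] → v_max = 3/4
check: 3/4·(1/2+7/2) = 3 ✓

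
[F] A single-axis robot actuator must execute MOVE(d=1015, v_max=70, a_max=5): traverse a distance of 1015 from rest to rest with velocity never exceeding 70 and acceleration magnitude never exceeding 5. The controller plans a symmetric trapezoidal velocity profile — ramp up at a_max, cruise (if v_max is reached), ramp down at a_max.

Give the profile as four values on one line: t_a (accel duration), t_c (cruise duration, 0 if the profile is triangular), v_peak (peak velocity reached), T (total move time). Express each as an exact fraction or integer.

t_a=14 t_c=1/2 v_peak=70 T=57/2

(v_max)²/a_max = 70²/5 = 980
1015 ≥ 980 so v_max reached
t_a = 70/5 = 14; v_peak = 70
d_cruise = 1015 − 980 = 35; t_c = 35/70 = 1/2
T = 2·14 + 1/2 = 57/2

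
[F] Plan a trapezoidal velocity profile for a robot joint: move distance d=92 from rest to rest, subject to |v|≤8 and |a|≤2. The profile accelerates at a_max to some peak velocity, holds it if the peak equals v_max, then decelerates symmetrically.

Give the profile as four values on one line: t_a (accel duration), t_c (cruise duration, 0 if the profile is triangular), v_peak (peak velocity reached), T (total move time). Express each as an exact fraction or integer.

(v_max)²/a_max = 8²/2 = 32
92 ≥ 32 → trapezoidal
t_a = 8/2 = 4; v_peak = 8
d_cruise = 92 − 32 = 60; t_c = 60/8 = 15/2
T = 2·4 + 15/2 = 31/2

t_a=4 t_c=15/2 v_peak=8 T=31/2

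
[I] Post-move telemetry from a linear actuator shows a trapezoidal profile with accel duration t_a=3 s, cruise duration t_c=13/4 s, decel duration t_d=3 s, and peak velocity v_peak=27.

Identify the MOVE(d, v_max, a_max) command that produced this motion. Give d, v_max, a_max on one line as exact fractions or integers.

d=675/4 v_max=27 a_max=9

a_max = 27/3 = 9
d_a = ½·27·3 = 81/2; d_c = 27·13/4 = 351/4
d = 2·81/2 + 351/4 = 675/4
t_c = 13/4 > 0 ⇒ limit active, v_max = 27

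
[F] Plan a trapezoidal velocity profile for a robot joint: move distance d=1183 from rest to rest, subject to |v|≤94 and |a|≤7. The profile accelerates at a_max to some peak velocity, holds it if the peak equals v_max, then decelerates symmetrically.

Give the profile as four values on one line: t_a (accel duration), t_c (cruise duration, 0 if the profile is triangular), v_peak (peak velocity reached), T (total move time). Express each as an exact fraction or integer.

(v_max)²/a_max = 94²/7 = 8836/7
1183 < 8836/7 ⇒ no cruise
v_peak = √(1183·7) = √8281 = 91
t_a = 91/7 = 13; t_c = 0
T = 2·13 = 26

t_a=13 t_c=0 v_peak=91 T=26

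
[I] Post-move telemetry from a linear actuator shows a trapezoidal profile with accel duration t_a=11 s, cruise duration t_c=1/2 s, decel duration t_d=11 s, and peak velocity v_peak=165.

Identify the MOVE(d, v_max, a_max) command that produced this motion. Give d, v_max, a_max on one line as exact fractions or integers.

d=3795/2 v_max=165 a_max=15

a_max = 165/11 = 15
d_a = ½·165·11 = 1815/2; d_c = 165·1/2 = 165/2
d = 2·1815/2 + 165/2 = 3795/2
t_c = 1/2 > 0 ⇒ limit active, v_max = 165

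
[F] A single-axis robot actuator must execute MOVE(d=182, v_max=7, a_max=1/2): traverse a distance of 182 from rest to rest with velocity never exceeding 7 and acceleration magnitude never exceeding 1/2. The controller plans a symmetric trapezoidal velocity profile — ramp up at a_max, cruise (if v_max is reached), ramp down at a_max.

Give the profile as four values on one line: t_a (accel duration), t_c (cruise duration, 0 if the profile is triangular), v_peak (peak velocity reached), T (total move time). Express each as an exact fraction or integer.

v_max²/a_max = 7²/(1/2) = 98
182 ≥ 98 ⇒ cruise phase
t_a = 7/(1/2) = 14; v_peak = 7
d_cruise = 182 − 98 = 84; t_c = 84/7 = 12
T = 2·14 + 12 = 40

t_a=14 t_c=12 v_peak=7 T=40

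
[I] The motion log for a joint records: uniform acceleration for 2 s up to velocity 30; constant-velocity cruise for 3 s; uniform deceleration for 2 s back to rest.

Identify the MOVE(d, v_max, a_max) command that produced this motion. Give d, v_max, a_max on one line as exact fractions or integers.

a_max = 30/2 = 15
d_a = ½·30·2 = 30; d_c = 30·3 = 90
d = 2·30 + 90 = 150
t_c = 3 > 0 → v_max = v_peak = 30

d=150 v_max=30 a_max=15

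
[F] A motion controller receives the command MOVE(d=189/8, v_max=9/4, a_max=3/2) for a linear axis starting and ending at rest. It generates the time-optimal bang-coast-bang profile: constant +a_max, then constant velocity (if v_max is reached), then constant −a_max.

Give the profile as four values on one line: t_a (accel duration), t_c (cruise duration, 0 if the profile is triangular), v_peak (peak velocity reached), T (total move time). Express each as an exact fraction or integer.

t_a=3/2 t_c=9 v_peak=9/4 T=12

(v_max)²/a_max = (9/4)²/(3/2) = 27/8
189/8 ≥ 27/8 so v_max reached
t_a = (9/4)/(3/2) = 3/2; v_peak = 9/4
d_cruise = 189/8 − 27/8 = 81/4; t_c = (81/4)/(9/4) = 9
T = 2·3/2 + 9 = 12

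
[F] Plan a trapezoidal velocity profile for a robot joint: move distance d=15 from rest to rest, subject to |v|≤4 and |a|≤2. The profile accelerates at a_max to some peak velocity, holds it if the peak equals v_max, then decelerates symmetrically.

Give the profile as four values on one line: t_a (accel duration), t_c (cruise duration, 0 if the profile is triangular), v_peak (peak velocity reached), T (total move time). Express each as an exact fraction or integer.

vₘ²/aₘ = 4²/2 = 8
15 ≥ 8 → trapezoidal
t_a = 4/2 = 2; v_peak = 4
d_cruise = 15 − 8 = 7; t_c = 7/4
T = 2·2 + 7/4 = 23/4

t_a=2 t_c=7/4 v_peak=4 T=23/4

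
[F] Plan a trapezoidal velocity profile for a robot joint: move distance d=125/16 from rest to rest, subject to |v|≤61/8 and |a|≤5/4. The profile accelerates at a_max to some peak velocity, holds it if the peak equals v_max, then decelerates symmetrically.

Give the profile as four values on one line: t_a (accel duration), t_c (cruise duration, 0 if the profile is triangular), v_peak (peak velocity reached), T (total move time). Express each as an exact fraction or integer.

t_a=5/2 t_c=0 v_peak=25/8 T=5

v_max²/a_max = (61/8)²/(5/4) = 3721/80
125/16 < 3721/80 so t_c = 0
v_peak = √(125/16·5/4) = √(625/64) = 25/8
t_a = (25/8)/(5/4) = 5/2; t_c = 0
T = 2·5/2 = 5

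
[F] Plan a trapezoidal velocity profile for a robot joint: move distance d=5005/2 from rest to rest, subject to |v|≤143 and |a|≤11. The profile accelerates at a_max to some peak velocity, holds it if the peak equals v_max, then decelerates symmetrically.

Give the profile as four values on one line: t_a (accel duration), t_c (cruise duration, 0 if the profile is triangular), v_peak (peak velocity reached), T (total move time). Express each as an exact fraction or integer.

t_a=13 t_c=9/2 v_peak=143 T=61/2

v_max²/a_max = 143²/11 = 1859
5005/2 ≥ 1859 → trapezoidal
t_a = 143/11 = 13; v_peak = 143
d_cruise = 5005/2 − 1859 = 1287/2; t_c = (1287/2)/143 = 9/2
T = 2·13 + 9/2 = 61/2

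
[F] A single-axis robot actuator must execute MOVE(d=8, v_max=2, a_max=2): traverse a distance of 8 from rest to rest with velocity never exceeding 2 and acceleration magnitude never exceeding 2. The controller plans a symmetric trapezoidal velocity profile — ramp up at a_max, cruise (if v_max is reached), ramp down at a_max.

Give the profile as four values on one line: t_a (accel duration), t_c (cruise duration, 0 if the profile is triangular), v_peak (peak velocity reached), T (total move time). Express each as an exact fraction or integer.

t_a=1 t_c=3 v_peak=2 T=5

(v_max)²/a_max = 2²/2 = 2
8 ≥ 2 ⇒ cruise phase
t_a = 2/2 = 1; v_peak = 2
d_cruise = 8 − 2 = 6; t_c = 6/2 = 3
T = 2·1 + 3 = 5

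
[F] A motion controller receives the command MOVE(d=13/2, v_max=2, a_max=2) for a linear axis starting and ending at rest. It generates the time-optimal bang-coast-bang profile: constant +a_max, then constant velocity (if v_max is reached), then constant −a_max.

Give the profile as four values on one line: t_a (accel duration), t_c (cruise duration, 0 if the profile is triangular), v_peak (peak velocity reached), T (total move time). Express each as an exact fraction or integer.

vₘ²/aₘ = 2²/2 = 2
13/2 ≥ 2 ⇒ cruise phase
t_a = 2/2 = 1; v_peak = 2
d_cruise = 13/2 − 2 = 9/2; t_c = (9/2)/2 = 9/4
T = 2·1 + 9/4 = 17/4

t_a=1 t_c=9/4 v_peak=2 T=17/4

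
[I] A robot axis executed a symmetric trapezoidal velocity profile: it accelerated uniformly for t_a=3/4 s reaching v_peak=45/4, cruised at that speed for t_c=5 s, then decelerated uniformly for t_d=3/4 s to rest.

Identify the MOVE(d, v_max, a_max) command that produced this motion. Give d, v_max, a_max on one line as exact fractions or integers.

d=1035/16 v_max=45/4 a_max=15

a_max = (45/4)/(3/4) = 15
d_a = ½·45/4·3/4 = 135/32; d_c = 45/4·5 = 225/4
d = 2·135/32 + 225/4 = 1035/16
t_c = 5 > 0 ⇒ limit active, v_max = 45/4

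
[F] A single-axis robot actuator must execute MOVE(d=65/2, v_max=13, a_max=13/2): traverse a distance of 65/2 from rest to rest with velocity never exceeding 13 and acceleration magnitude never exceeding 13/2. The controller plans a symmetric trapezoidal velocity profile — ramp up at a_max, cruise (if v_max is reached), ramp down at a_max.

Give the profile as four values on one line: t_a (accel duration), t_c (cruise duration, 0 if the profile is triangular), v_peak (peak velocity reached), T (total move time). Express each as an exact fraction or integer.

t_a=2 t_c=1/2 v_peak=13 T=9/2

(v_max)²/a_max = 13²/(13/2) = 26
65/2 ≥ 26 → trapezoidal
t_a = 13/(13/2) = 2; v_peak = 13
d_cruise = 65/2 − 26 = 13/2; t_c = (13/2)/13 = 1/2
T = 2·2 + 1/2 = 9/2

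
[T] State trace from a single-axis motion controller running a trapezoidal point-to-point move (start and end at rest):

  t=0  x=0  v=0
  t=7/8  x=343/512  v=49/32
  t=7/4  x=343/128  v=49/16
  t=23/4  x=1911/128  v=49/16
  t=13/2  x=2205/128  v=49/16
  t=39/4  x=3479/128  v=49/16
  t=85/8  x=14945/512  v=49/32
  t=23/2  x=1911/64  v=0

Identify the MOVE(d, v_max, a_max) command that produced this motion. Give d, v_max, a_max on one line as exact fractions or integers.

final state: t=23/2, x=1911/64, v=0 → d = 1911/64
a_max = (49/32−0)/(7/8−0) = 7/4
max v = 49/16 over t∈[7/4,39/4] → v_max = 49/16
check: 49/16·(7/4+8) = 1911/64 ✓

d=1911/64 v_max=49/16 a_max=7/4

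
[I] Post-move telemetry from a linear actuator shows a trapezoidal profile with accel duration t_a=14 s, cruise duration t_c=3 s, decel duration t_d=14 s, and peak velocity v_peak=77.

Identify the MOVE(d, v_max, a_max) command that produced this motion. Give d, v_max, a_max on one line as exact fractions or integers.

d=1309 v_max=77 a_max=11/2

a_max = 77/14 = 11/2
d_a = ½·77·14 = 539; d_c = 77·3 = 231
d = 2·539 + 231 = 1309
t_c = 3 > 0 so v_max = 77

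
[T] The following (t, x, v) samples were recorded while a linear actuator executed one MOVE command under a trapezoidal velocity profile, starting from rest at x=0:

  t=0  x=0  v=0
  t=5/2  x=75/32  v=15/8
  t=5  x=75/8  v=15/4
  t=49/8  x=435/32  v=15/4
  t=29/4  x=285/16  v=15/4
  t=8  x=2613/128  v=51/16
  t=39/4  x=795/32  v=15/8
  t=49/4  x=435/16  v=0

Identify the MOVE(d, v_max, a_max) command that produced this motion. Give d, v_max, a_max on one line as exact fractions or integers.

d=435/16 v_max=15/4 a_max=3/4

final state: t=49/4, x=435/16, v=0 → d = 435/16
a_max = (15/8−0)/(5/2−0) = 3/4
max v = 15/4 over t∈[5,29/4] → v_max = 15/4
check: 15/4·(5+9/4) = 435/16 ✓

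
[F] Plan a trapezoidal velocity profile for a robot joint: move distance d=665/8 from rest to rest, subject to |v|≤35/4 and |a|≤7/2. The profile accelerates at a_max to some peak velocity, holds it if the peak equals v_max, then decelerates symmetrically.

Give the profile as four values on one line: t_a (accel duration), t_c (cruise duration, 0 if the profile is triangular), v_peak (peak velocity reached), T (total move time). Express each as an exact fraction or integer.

vₘ²/aₘ = (35/4)²/(7/2) = 175/8
665/8 ≥ 175/8 → trapezoidal
t_a = (35/4)/(7/2) = 5/2; v_peak = 35/4
d_cruise = 665/8 − 175/8 = 245/4; t_c = (245/4)/(35/4) = 7
T = 2·5/2 + 7 = 12

t_a=5/2 t_c=7 v_peak=35/4 T=12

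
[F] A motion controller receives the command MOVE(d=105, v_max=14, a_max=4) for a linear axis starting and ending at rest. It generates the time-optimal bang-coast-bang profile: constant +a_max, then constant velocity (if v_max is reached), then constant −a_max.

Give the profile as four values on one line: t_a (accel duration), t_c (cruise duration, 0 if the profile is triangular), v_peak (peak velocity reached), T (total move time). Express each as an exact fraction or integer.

vₘ²/aₘ = 14²/4 = 49
105 ≥ 49 → trapezoidal
t_a = 14/4 = 7/2; v_peak = 14
d_cruise = 105 − 49 = 56; t_c = 56/14 = 4
T = 2·7/2 + 4 = 11

t_a=7/2 t_c=4 v_peak=14 T=11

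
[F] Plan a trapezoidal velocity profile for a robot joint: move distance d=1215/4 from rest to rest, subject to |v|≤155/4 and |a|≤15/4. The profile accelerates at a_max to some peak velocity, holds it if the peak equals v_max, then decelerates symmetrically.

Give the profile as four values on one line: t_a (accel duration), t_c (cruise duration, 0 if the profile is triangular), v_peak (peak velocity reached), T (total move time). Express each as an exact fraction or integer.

vₘ²/aₘ = (155/4)²/(15/4) = 4805/12
1215/4 < 4805/12 so t_c = 0
v_peak = √(1215/4·15/4) = √(18225/16) = 135/4
t_a = (135/4)/(15/4) = 9; t_c = 0
T = 2·9 = 18

t_a=9 t_c=0 v_peak=135/4 T=18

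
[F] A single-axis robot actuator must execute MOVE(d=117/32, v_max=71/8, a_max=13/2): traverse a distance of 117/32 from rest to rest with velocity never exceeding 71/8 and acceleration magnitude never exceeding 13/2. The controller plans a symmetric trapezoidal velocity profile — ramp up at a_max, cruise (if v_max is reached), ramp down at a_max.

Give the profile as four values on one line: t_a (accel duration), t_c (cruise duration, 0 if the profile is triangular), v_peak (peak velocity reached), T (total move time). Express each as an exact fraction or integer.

t_a=3/4 t_c=0 v_peak=39/8 T=3/2

vₘ²/aₘ = (71/8)²/(13/2) = 5041/416
117/32 < 5041/416 ⇒ no cruise
v_peak = √(117/32·13/2) = √(1521/64) = 39/8
t_a = (39/8)/(13/2) = 3/4; t_c = 0
T = 2·3/4 = 3/2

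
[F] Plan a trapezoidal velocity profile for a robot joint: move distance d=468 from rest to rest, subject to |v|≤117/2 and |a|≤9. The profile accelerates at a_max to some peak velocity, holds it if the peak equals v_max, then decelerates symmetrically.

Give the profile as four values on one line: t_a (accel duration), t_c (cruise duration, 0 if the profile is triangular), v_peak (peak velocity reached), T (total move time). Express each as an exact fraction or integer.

vₘ²/aₘ = (117/2)²/9 = 1521/4
468 ≥ 1521/4 so v_max reached
t_a = (117/2)/9 = 13/2; v_peak = 117/2
d_cruise = 468 − 1521/4 = 351/4; t_c = (351/4)/(117/2) = 3/2
T = 2·13/2 + 3/2 = 29/2

t_a=13/2 t_c=3/2 v_peak=117/2 T=29/2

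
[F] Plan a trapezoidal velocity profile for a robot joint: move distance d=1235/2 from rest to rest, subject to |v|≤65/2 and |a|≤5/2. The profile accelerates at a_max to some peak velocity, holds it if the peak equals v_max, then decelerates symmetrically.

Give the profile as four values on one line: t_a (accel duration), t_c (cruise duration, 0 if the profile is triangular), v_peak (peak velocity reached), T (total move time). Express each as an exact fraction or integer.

vₘ²/aₘ = (65/2)²/(5/2) = 845/2
1235/2 ≥ 845/2 → trapezoidal
t_a = (65/2)/(5/2) = 13; v_peak = 65/2
d_cruise = 1235/2 − 845/2 = 195; t_c = 195/(65/2) = 6
T = 2·13 + 6 = 32

t_a=13 t_c=6 v_peak=65/2 T=32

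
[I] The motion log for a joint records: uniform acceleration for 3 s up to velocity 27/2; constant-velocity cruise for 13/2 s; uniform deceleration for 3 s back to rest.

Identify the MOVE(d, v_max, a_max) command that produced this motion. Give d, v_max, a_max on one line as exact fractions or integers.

a_max = (27/2)/3 = 9/2
d_a = ½·27/2·3 = 81/4; d_c = 27/2·13/2 = 351/4
d = 2·81/4 + 351/4 = 513/4
t_c = 13/2 > 0 ⇒ limit active, v_max = 27/2

d=513/4 v_max=27/2 a_max=9/2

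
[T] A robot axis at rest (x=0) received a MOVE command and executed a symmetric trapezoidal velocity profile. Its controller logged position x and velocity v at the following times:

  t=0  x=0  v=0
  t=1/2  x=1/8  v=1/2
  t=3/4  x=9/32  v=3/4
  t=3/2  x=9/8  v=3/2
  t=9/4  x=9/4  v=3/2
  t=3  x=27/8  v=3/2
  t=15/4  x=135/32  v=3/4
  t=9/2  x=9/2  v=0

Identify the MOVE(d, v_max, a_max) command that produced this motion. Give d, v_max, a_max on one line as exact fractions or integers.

final state: t=9/2, x=9/2, v=0 → d = 9/2
a_max = (1/2−0)/(1/2−0) = 1
max v = 3/2 over t∈[3/2,3] → v_max = 3/2
check: 3/2·(3/2+3/2) = 9/2 ✓

d=9/2 v_max=3/2 a_max=1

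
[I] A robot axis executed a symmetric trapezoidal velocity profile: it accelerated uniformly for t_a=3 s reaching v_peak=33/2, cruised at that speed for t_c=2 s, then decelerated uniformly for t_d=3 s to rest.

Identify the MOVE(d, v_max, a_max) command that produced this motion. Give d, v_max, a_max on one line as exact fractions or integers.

d=165/2 v_max=33/2 a_max=11/2

a_max = (33/2)/3 = 11/2
d_a = ½·33/2·3 = 99/4; d_c = 33/2·2 = 33
d = 2·99/4 + 33 = 165/2
t_c = 2 > 0 ⇒ limit active, v_max = 33/2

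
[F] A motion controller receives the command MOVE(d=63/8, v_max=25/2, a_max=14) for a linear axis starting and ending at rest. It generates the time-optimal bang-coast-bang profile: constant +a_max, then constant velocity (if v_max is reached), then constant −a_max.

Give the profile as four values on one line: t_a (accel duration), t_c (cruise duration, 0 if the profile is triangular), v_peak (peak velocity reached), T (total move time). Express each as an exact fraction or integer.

(v_max)²/a_max = (25/2)²/14 = 625/56
63/8 < 625/56 ⇒ no cruise
v_peak = √(63/8·14) = √(441/4) = 21/2
t_a = (21/2)/14 = 3/4; t_c = 0
T = 2·3/4 = 3/2

t_a=3/4 t_c=0 v_peak=21/2 T=3/2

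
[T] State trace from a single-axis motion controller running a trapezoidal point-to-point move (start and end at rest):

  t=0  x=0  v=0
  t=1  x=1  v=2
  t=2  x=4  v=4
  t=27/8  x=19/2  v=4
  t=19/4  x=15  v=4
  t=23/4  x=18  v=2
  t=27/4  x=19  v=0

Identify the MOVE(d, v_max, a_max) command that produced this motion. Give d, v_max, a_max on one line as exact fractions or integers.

final state: t=27/4, x=19, v=0 → d = 19
a_max = (2−0)/(1−0) = 2
max v = 4 over t∈[2,19/4] → v_max = 4
check: 4·(2+11/4) = 19 ✓

d=19 v_max=4 a_max=2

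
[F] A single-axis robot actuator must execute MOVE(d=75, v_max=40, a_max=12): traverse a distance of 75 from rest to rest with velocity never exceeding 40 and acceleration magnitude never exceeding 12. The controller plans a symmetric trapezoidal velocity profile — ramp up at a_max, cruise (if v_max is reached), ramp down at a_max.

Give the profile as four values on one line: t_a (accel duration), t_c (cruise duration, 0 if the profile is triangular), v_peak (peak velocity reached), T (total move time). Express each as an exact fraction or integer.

(v_max)²/a_max = 40²/12 = 400/3
75 < 400/3 → triangular
v_peak = √(75·12) = √900 = 30
t_a = 30/12 = 5/2; t_c = 0
T = 2·5/2 = 5

t_a=5/2 t_c=0 v_peak=30 T=5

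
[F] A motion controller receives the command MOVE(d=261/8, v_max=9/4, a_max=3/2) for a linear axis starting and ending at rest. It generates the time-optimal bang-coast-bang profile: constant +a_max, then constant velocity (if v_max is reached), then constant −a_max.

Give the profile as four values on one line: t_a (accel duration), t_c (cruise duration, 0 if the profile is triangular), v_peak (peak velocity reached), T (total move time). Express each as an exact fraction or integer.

(v_max)²/a_max = (9/4)²/(3/2) = 27/8
261/8 ≥ 27/8 so v_max reached
t_a = (9/4)/(3/2) = 3/2; v_peak = 9/4
d_cruise = 261/8 − 27/8 = 117/4; t_c = (117/4)/(9/4) = 13
T = 2·3/2 + 13 = 16

t_a=3/2 t_c=13 v_peak=9/4 T=16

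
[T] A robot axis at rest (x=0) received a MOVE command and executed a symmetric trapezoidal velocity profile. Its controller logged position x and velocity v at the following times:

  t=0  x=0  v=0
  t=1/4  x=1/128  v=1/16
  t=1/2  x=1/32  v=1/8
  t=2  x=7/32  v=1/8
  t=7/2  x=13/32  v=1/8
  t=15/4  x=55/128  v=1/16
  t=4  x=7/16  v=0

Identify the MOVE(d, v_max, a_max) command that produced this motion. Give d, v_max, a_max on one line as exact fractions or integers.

d=7/16 v_max=1/8 a_max=1/4

final state: t=4, x=7/16, v=0 → d = 7/16
a_max = (1/16−0)/(1/4−0) = 1/4
max v = 1/8 over t∈[1/2,7/2] → v_max = 1/8
check: 1/8·(1/2+3) = 7/16 ✓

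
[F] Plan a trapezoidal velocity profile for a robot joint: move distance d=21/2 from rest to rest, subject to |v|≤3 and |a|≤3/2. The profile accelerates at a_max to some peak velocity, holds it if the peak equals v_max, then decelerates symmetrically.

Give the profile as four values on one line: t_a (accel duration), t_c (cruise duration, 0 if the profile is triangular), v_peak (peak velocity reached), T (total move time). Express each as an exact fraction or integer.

vₘ²/aₘ = 3²/(3/2) = 6
21/2 ≥ 6 so v_max reached
t_a = 3/(3/2) = 2; v_peak = 3
d_cruise = 21/2 − 6 = 9/2; t_c = (9/2)/3 = 3/2
T = 2·2 + 3/2 = 11/2

t_a=2 t_c=3/2 v_peak=3 T=11/2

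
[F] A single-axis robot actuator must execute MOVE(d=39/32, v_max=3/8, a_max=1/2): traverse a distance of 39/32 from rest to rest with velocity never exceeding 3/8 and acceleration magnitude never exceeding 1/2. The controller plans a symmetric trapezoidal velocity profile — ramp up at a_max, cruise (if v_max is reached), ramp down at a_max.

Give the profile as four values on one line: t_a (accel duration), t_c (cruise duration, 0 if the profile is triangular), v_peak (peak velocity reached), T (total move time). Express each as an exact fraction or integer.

t_a=3/4 t_c=5/2 v_peak=3/8 T=4

v_max²/a_max = (3/8)²/(1/2) = 9/32
39/32 ≥ 9/32 → trapezoidal
t_a = (3/8)/(1/2) = 3/4; v_peak = 3/8
d_cruise = 39/32 − 9/32 = 15/16; t_c = (15/16)/(3/8) = 5/2
T = 2·3/4 + 5/2 = 4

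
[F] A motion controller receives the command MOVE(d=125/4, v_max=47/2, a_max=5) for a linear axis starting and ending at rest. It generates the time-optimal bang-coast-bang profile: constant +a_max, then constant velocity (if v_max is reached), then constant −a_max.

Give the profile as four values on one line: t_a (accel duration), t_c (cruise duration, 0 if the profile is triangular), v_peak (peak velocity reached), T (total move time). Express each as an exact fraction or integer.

t_a=5/2 t_c=0 v_peak=25/2 T=5

vₘ²/aₘ = (47/2)²/5 = 2209/20
125/4 < 2209/20 ⇒ no cruise
v_peak = √(125/4·5) = √(625/4) = 25/2
t_a = (25/2)/5 = 5/2; t_c = 0
T = 2·5/2 = 5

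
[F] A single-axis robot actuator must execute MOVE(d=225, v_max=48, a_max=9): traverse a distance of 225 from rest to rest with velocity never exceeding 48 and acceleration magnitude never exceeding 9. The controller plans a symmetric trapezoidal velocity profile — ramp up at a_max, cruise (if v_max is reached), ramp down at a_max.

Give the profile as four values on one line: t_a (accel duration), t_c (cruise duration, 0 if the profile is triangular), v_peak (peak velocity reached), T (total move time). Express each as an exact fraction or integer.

vₘ²/aₘ = 48²/9 = 256
225 < 256 → triangular
v_peak = √(225·9) = √2025 = 45
t_a = 45/9 = 5; t_c = 0
T = 2·5 = 10

t_a=5 t_c=0 v_peak=45 T=10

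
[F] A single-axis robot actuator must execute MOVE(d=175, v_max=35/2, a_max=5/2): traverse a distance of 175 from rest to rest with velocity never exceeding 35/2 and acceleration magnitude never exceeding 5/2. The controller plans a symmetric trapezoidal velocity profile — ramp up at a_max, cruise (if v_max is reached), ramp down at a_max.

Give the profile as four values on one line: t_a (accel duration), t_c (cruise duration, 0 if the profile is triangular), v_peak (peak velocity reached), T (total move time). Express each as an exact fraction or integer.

t_a=7 t_c=3 v_peak=35/2 T=17

vₘ²/aₘ = (35/2)²/(5/2) = 245/2
175 ≥ 245/2 ⇒ cruise phase
t_a = (35/2)/(5/2) = 7; v_peak = 35/2
d_cruise = 175 − 245/2 = 105/2; t_c = (105/2)/(35/2) = 3
T = 2·7 + 3 = 17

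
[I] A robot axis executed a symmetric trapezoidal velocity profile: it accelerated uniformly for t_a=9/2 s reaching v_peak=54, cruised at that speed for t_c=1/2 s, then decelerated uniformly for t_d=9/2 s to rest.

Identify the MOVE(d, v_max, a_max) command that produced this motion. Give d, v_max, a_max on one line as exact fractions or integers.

a_max = 54/(9/2) = 12
d_a = ½·54·9/2 = 243/2; d_c = 54·1/2 = 27
d = 2·243/2 + 27 = 270
t_c = 1/2 > 0 so v_max = 54

d=270 v_max=54 a_max=12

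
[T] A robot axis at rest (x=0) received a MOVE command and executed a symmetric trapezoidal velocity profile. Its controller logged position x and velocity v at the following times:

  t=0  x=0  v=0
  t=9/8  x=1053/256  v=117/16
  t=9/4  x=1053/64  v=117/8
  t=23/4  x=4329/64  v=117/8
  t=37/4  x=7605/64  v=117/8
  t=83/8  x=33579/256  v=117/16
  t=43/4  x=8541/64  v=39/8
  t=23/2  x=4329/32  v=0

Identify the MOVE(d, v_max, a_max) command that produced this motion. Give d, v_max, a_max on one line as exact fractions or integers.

d=4329/32 v_max=117/8 a_max=13/2

final state: t=23/2, x=4329/32, v=0 → d = 4329/32
a_max = (117/16−0)/(9/8−0) = 13/2
max v = 117/8 over t∈[9/4,37/4] → v_max = 117/8
check: 117/8·(9/4+7) = 4329/32 ✓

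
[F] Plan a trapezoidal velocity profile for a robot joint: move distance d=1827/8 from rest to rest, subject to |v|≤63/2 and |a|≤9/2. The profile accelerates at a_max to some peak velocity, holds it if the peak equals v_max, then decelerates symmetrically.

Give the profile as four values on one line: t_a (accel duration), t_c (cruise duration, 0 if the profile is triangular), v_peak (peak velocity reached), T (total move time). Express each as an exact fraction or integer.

v_max²/a_max = (63/2)²/(9/2) = 441/2
1827/8 ≥ 441/2 so v_max reached
t_a = (63/2)/(9/2) = 7; v_peak = 63/2
d_cruise = 1827/8 − 441/2 = 63/8; t_c = (63/8)/(63/2) = 1/4
T = 2·7 + 1/4 = 57/4

t_a=7 t_c=1/4 v_peak=63/2 T=57/4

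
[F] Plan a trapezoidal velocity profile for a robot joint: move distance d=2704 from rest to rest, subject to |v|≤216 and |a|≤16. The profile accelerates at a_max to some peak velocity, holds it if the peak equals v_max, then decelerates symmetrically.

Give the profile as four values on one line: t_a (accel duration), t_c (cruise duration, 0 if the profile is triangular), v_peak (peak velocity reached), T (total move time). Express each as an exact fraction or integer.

t_a=13 t_c=0 v_peak=208 T=26

vₘ²/aₘ = 216²/16 = 2916
2704 < 2916 ⇒ no cruise
v_peak = √(2704·16) = √43264 = 208
t_a = 208/16 = 13; t_c = 0
T = 2·13 = 26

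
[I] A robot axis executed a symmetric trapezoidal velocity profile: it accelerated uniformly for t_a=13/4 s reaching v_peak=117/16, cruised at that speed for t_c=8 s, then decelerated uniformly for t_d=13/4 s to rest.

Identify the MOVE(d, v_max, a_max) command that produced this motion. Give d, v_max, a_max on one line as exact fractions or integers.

a_max = (117/16)/(13/4) = 9/4
d_a = ½·117/16·13/4 = 1521/128; d_c = 117/16·8 = 117/2
d = 2·1521/128 + 117/2 = 5265/64
t_c = 8 > 0 ⇒ limit active, v_max = 117/16

d=5265/64 v_max=117/16 a_max=9/4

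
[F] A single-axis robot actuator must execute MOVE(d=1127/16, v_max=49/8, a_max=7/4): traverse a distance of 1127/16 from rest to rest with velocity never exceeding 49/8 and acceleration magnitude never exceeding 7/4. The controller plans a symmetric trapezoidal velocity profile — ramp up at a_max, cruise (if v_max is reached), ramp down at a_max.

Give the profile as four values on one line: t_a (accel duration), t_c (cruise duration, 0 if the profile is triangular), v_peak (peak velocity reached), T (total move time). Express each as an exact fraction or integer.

(v_max)²/a_max = (49/8)²/(7/4) = 343/16
1127/16 ≥ 343/16 ⇒ cruise phase
t_a = (49/8)/(7/4) = 7/2; v_peak = 49/8
d_cruise = 1127/16 − 343/16 = 49; t_c = 49/(49/8) = 8
T = 2·7/2 + 8 = 15

t_a=7/2 t_c=8 v_peak=49/8 T=15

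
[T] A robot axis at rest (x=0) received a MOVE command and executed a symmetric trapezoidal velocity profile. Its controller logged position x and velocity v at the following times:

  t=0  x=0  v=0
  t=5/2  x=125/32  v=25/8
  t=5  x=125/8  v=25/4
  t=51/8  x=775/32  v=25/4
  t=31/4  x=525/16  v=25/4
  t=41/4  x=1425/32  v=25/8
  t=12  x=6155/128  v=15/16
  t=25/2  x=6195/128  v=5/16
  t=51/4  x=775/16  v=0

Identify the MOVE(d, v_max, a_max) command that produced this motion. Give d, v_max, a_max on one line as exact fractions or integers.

final state: t=51/4, x=775/16, v=0 → d = 775/16
a_max = (25/8−0)/(5/2−0) = 5/4
max v = 25/4 over t∈[5,31/4] → v_max = 25/4
check: 25/4·(5+11/4) = 775/16 ✓

d=775/16 v_max=25/4 a_max=5/4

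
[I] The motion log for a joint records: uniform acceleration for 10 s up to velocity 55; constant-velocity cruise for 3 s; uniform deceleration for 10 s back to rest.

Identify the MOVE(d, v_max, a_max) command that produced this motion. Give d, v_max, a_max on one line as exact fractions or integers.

a_max = 55/10 = 11/2
d_a = ½·55·10 = 275; d_c = 55·3 = 165
d = 2·275 + 165 = 715
t_c = 3 > 0 → v_max = v_peak = 55

d=715 v_max=55 a_max=11/2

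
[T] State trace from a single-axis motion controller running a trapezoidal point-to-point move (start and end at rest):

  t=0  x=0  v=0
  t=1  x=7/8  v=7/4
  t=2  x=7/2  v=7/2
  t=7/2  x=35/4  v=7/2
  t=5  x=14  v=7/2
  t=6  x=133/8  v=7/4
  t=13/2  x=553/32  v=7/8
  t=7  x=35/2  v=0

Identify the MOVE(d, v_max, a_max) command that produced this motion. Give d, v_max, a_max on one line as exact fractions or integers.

final state: t=7, x=35/2, v=0 → d = 35/2
a_max = (7/4−0)/(1−0) = 7/4
max v = 7/2 over t∈[2,5] → v_max = 7/2
check: 7/2·(2+3) = 35/2 ✓

d=35/2 v_max=7/2 a_max=7/4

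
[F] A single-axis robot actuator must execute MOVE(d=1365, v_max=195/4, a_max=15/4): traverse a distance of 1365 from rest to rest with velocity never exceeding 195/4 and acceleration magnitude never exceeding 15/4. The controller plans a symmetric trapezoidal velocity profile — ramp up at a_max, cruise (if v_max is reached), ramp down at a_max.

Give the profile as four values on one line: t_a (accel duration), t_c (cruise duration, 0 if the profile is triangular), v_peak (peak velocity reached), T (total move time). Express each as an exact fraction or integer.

t_a=13 t_c=15 v_peak=195/4 T=41

(v_max)²/a_max = (195/4)²/(15/4) = 2535/4
1365 ≥ 2535/4 so v_max reached
t_a = (195/4)/(15/4) = 13; v_peak = 195/4
d_cruise = 1365 − 2535/4 = 2925/4; t_c = (2925/4)/(195/4) = 15
T = 2·13 + 15 = 41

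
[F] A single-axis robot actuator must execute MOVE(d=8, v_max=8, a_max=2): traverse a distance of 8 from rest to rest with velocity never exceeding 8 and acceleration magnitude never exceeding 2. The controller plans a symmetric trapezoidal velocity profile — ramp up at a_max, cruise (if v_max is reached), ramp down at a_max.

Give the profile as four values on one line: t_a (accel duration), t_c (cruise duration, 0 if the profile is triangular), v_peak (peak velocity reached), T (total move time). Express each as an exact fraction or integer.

v_max²/a_max = 8²/2 = 32
8 < 32 so t_c = 0
v_peak = √(8·2) = √16 = 4
t_a = 4/2 = 2; t_c = 0
T = 2·2 = 4

t_a=2 t_c=0 v_peak=4 T=4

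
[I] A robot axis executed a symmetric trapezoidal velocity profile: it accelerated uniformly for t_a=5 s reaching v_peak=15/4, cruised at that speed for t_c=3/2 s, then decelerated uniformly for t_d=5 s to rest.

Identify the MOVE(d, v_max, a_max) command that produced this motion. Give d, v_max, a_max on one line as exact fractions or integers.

d=195/8 v_max=15/4 a_max=3/4

a_max = (15/4)/5 = 3/4
d_a = ½·15/4·5 = 75/8; d_c = 15/4·3/2 = 45/8
d = 2·75/8 + 45/8 = 195/8
t_c = 3/2 > 0 → v_max = v_peak = 15/4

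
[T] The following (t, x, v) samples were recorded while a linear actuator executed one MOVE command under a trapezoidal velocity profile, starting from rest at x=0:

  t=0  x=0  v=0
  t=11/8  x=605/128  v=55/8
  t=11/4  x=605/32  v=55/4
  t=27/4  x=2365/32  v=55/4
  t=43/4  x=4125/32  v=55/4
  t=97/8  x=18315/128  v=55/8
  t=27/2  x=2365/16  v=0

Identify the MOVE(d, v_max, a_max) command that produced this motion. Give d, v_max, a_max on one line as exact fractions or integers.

final state: t=27/2, x=2365/16, v=0 → d = 2365/16
a_max = (55/8−0)/(11/8−0) = 5
max v = 55/4 over t∈[11/4,43/4] → v_max = 55/4
check: 55/4·(11/4+8) = 2365/16 ✓

d=2365/16 v_max=55/4 a_max=5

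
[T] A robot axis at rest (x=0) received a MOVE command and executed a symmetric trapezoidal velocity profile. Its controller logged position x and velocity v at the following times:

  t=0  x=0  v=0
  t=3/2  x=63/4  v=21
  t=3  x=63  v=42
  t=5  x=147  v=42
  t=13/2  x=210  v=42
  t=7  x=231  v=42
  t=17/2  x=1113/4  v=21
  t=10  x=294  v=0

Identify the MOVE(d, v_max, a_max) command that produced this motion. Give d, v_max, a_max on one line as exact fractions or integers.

final state: t=10, x=294, v=0 → d = 294
a_max = (21−0)/(3/2−0) = 14
max v = 42 over t∈[3,7] → v_max = 42
check: 42·(3+4) = 294 ✓

d=294 v_max=42 a_max=14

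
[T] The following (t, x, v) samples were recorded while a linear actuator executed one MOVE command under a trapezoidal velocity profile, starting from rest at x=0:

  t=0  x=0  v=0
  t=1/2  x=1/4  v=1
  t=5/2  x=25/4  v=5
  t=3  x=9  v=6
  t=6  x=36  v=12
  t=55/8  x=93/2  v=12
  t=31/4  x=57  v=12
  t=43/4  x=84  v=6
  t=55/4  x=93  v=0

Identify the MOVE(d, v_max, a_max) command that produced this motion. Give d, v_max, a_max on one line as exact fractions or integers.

final state: t=55/4, x=93, v=0 → d = 93
a_max = (1−0)/(1/2−0) = 2
max v = 12 over t∈[6,31/4] → v_max = 12
check: 12·(6+7/4) = 93 ✓

d=93 v_max=12 a_max=2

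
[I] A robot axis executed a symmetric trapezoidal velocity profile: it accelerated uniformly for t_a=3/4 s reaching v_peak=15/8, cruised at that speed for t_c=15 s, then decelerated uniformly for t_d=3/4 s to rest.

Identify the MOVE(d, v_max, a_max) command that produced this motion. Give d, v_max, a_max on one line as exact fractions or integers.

a_max = (15/8)/(3/4) = 5/2
d_a = ½·15/8·3/4 = 45/64; d_c = 15/8·15 = 225/8
d = 2·45/64 + 225/8 = 945/32
t_c = 15 > 0 ⇒ limit active, v_max = 15/8

d=945/32 v_max=15/8 a_max=5/2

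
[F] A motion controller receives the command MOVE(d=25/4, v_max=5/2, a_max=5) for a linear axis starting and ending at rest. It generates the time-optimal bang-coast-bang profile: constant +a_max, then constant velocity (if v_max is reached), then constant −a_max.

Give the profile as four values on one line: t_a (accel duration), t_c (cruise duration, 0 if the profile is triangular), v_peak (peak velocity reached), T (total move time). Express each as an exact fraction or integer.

v_max²/a_max = (5/2)²/5 = 5/4
25/4 ≥ 5/4 ⇒ cruise phase
t_a = (5/2)/5 = 1/2; v_peak = 5/2
d_cruise = 25/4 − 5/4 = 5; t_c = 5/(5/2) = 2
T = 2·1/2 + 2 = 3

t_a=1/2 t_c=2 v_peak=5/2 T=3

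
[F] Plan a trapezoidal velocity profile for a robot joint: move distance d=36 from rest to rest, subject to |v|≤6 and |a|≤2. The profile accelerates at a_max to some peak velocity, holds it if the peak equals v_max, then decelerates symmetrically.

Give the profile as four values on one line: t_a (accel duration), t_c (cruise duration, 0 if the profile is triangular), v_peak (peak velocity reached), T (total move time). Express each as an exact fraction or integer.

t_a=3 t_c=3 v_peak=6 T=9

v_max²/a_max = 6²/2 = 18
36 ≥ 18 so v_max reached
t_a = 6/2 = 3; v_peak = 6
d_cruise = 36 − 18 = 18; t_c = 18/6 = 3
T = 2·3 + 3 = 9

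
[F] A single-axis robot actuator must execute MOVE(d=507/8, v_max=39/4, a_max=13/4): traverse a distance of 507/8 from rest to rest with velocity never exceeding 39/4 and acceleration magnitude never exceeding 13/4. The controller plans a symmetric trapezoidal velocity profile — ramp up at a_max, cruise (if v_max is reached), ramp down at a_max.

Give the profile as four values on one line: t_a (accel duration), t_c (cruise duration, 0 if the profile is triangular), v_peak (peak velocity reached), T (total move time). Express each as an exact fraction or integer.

t_a=3 t_c=7/2 v_peak=39/4 T=19/2

v_max²/a_max = (39/4)²/(13/4) = 117/4
507/8 ≥ 117/4 → trapezoidal
t_a = (39/4)/(13/4) = 3; v_peak = 39/4
d_cruise = 507/8 − 117/4 = 273/8; t_c = (273/8)/(39/4) = 7/2
T = 2·3 + 7/2 = 19/2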